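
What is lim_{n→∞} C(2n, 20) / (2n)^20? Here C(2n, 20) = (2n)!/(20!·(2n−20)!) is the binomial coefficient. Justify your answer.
lim = 1/20! = 1/2432902008176640000

With N = 2n → ∞: C(N, 20) / N^20 = [N(N−1)…(N−19)] / (20! · N^20) = (1/20!) · 1 · (1 − 1/(2n)) · … · (1 − 19/(2n)). Each factor → 1 as N → ∞, so the limit is 1/20! = 1/2432902008176640000.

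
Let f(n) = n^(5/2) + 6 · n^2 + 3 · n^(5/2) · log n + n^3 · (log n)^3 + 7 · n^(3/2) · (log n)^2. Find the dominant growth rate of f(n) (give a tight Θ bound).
f(n) ∈ Θ(n^3 · (log n)^3)

Compare the terms by growth order. For large n, n^a · (log n)^b dominates n^a' · (log n)^b' iff a > a', or (a = a' and b > b'). Ranking the 5 terms shows the dominant one is n^3 · (log n)^3. Hence f(n) ∈ Θ(n^3 · (log n)^3).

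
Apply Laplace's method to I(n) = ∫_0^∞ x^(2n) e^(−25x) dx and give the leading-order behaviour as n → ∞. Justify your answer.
I(n) ~ (sqrt(2π·2n) / 25) · (2n/(25e))^(2n)

Write the integrand as exp(2n ln x − 25x) and set f(x) = 2n ln x − 25x. Then f'(x) = 2n/x − 25 = 0 at x* = 2n/25, and f''(x*) = −2n/x*^2 = −25^2/(2n). Laplace's method (interior maximum) gives
  I(n) ~ e^(f(x*)) · sqrt(2π / |f''(x*)|)
        = exp(2n ln(2n/25) − 2n) · sqrt(2π · 2n / 25^2)
        = (2n/25)^(2n) e^(−2n) · sqrt(2π·2n) / 25
        = (sqrt(2π·2n) / 25) · (2n/(25e))^(2n).
This matches Γ(2n+1)/25^(2n+1) with Stirling applied to Γ.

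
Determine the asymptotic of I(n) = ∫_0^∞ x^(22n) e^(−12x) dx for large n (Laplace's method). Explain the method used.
I(n) ~ (sqrt(2π·22n) / 12) · (22n/(12e))^(22n)

Write the integrand as exp(22n ln x − 12x) and set f(x) = 22n ln x − 12x. Then f'(x) = 22n/x − 12 = 0 at x* = 22n/12, and f''(x*) = −22n/x*^2 = −12^2/(22n). Laplace's method (interior maximum) gives
  I(n) ~ e^(f(x*)) · sqrt(2π / |f''(x*)|)
        = exp(22n ln(22n/12) − 22n) · sqrt(2π · 22n / 12^2)
        = (22n/12)^(22n) e^(−22n) · sqrt(2π·22n) / 12
        = (sqrt(2π·22n) / 12) · (22n/(12e))^(22n).
This matches Γ(22n+1)/12^(22n+1) with Stirling applied to Γ.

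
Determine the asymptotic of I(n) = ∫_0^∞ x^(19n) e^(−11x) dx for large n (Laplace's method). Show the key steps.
I(n) ~ (sqrt(2π·19n) / 11) · (19n/(11e))^(19n)

Write the integrand as exp(19n ln x − 11x) and set f(x) = 19n ln x − 11x. Then f'(x) = 19n/x − 11 = 0 at x* = 19n/11, and f''(x*) = −19n/x*^2 = −11^2/(19n). Laplace's method (interior maximum) gives
  I(n) ~ e^(f(x*)) · sqrt(2π / |f''(x*)|)
        = exp(19n ln(19n/11) − 19n) · sqrt(2π · 19n / 11^2)
        = (19n/11)^(19n) e^(−19n) · sqrt(2π·19n) / 11
        = (sqrt(2π·19n) / 11) · (19n/(11e))^(19n).
This matches Γ(19n+1)/11^(19n+1) with Stirling applied to Γ.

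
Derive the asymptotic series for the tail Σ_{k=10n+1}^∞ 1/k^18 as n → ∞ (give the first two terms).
Σ_{k>10n} 1/k^18 = 1/(17 · (10n)^17) − 1/(2 · (10n)^18) + O(1/(10n)^19)

Compare to the integral: ∫_{10n}^∞ x^(−18) dx = [−x^(−17)/17]_{10n}^∞ = 1/((18−1)·(10n)^17). The Euler-Maclaurin correction adds −f(10n)/2 = −1/(2·(10n)^18). Euler-Maclaurin then gives
  Σ_{k>10n} 1/k^18 = ∫_{10n}^∞ dx/x^18 − 1/(2·(10n)^18) + O(1/(10n)^19).
(Equivalently this is ζ(18) − Σ_{k≤10n} 1/k^18.)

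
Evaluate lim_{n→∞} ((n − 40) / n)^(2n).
lim = e^(−80)

Rewrite as (1 − 40/n)^(2n). By the standard limit (1 + x/n)^n → e^x, we have (1 − 40/n)^n → e^(−40), and raising to the 2nd power gives e^(−80).
More precisely, ln[(1 − 40/n)^(2n)] = 2n · ln(1 − 40/n) = 2n · (-40/n + O(1/n^2)) = -80 + O(1/n) → -80.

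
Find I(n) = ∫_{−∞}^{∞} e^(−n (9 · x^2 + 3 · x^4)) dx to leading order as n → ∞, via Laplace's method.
I(n) ~ sqrt(π/(9n))

φ(x) = 9 · x^2 + 3 · x^4 has its unique global minimum at x* = 0 (since φ'(x) = 18x + 12x^3 = 0 only at x = 0 for real x with both coefficients positive, and φ → ∞ as |x| → ∞). At x* = 0, φ(0) = 0 and φ''(0) = 18. Laplace's method then gives
  I(n) ~ sqrt(2π / (n · φ''(0))) · e^(−n φ(0)) = sqrt(2π / (18n)) = sqrt(π/(9n)).
The 3 · x^4 term contributes only at subleading order (an O(1/n) relative correction).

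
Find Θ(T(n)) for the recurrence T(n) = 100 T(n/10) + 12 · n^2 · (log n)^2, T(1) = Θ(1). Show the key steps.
T(n) = Θ(n^2 · (log n)^3)

Here log_10 100 = 2 and f(n) = 12 · n^2 · (log n)^2 = Θ(n^(log_10 100) · (log n)^2). This is the extended Case 2 of the master theorem (f matches the critical exponent up to log factors), giving T(n) = Θ(n^(log_10 100) · (log n)^(2+1)) = Θ(n^2 · (log n)^3).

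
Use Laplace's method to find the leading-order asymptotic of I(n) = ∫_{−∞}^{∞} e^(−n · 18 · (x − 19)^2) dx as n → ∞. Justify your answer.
I(n) = sqrt(π/(18n))

Here φ(x) = 18 · (x − 19)^2 has its unique minimum at x* = 19 with φ(x*) = 0 and φ''(x*) = 36. Laplace's method gives
  I(n) ~ e^(−n φ(x*)) · sqrt(2π / (n · φ''(x*))) = sqrt(2π / (36n)) = sqrt(π/(18n)).
This is exact: substituting u = (x − 19)·sqrt(18n) gives I(n) = (1/sqrt(18n)) ∫_{−∞}^{∞} e^(−u^2) du = sqrt(π/(18n)).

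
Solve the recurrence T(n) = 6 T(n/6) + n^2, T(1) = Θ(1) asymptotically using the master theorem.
T(n) = Θ(n^2)

log_6 6 ≈ 1.000. f(n) = n^2 dominates n^(log_6 6) since 2 > 1.000, and the regularity condition a·f(n/b) = 6·(n/6)^2 = (6/36)·n^2 ≤ c·f(n) holds with c = 6/36 ≈ 0.167 < 1. So this is Case 3: T(n) = Θ(f(n)) = Θ(n^2).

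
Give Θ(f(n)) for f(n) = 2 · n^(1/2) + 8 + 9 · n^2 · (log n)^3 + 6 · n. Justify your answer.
f(n) ∈ Θ(n^2 · (log n)^3)

Compare the terms by growth order. For large n, n^a · (log n)^b dominates n^a' · (log n)^b' iff a > a', or (a = a' and b > b'). Ranking the 4 terms shows the dominant one is 9 · n^2 · (log n)^3. Hence f(n) ∈ Θ(n^2 · (log n)^3).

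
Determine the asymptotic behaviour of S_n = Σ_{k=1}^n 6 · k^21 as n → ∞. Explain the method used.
S_n ~ 3 · n^22 / 11

By integral comparison (Euler-Maclaurin), Σ_{k=1}^n 6 · k^21 = 6 · ∫_0^n x^21 dx + O(n^21) = 6 · n^22/22 = 3 · n^22 / 11 + O(n^21). (Equivalently, Faulhaber's formula gives the same leading term.)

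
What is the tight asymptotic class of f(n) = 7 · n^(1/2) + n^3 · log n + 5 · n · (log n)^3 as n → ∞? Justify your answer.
f(n) ∈ Θ(n^3 · log n)

Compare the terms by growth order. For large n, n^a · (log n)^b dominates n^a' · (log n)^b' iff a > a', or (a = a' and b > b'). Ranking the 3 terms shows the dominant one is n^3 · log n. Hence f(n) ∈ Θ(n^3 · log n).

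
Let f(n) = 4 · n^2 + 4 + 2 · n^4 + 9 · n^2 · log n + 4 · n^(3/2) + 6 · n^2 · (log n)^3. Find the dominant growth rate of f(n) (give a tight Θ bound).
f(n) ∈ Θ(n^4)

Compare the terms by growth order. For large n, n^a · (log n)^b dominates n^a' · (log n)^b' iff a > a', or (a = a' and b > b'). Ranking the 6 terms shows the dominant one is 2 · n^4. Hence f(n) ∈ Θ(n^4).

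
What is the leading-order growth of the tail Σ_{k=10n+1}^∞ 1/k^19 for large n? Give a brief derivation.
Σ_{k>10n} 1/k^19 ~ 1/(18 · (10n)^18)

Compare to the integral: ∫_{10n}^∞ x^(−19) dx = [−x^(−18)/18]_{10n}^∞ = 1/((19−1)·(10n)^18). Euler-Maclaurin then gives
  Σ_{k>10n} 1/k^19 = ∫_{10n}^∞ dx/x^19 − 1/(2·(10n)^19) + O(1/(10n)^20).
(Equivalently this is ζ(19) − Σ_{k≤10n} 1/k^19.)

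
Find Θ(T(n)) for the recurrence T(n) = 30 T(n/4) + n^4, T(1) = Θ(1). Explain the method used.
T(n) = Θ(n^4)

log_4 30 ≈ 2.453. f(n) = n^4 dominates n^(log_4 30) since 4 > 2.453, and the regularity condition a·f(n/b) = 30·(n/4)^4 = (30/256)·n^4 ≤ c·f(n) holds with c = 30/256 ≈ 0.117 < 1. So this is Case 3: T(n) = Θ(f(n)) = Θ(n^4).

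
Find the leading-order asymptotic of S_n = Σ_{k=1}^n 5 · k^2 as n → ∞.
S_n ~ 5 · n^3 / 3

By integral comparison (Euler-Maclaurin), Σ_{k=1}^n 5 · k^2 = 5 · ∫_0^n x^2 dx + O(n^2) = 5 · n^3/3 + O(n^2). (Equivalently, Faulhaber's formula gives the same leading term.)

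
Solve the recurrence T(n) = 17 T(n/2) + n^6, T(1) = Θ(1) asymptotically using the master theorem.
T(n) = Θ(n^6)

log_2 17 ≈ 4.087. f(n) = n^6 dominates n^(log_2 17) since 6 > 4.087, and the regularity condition a·f(n/b) = 17·(n/2)^6 = (17/64)·n^6 ≤ c·f(n) holds with c = 17/64 ≈ 0.266 < 1. So this is Case 3: T(n) = Θ(f(n)) = Θ(n^6).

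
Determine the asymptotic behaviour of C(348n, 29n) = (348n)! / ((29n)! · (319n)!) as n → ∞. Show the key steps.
C(348n, 29n) ~ (8916100448256/285311670611)^(29n) · sqrt(6/(11π·29n))

Write N = 29n. Apply Stirling to each factorial:
  (12N)! ~ sqrt(2π·12N) · (12N/e)^(12N),
  N! ~ sqrt(2π N) · (N/e)^N,
  (11N)! ~ sqrt(2π·11N) · (11N/e)^(11N).
The exponential factors combine to (12N)^(12N) / (N^N · (11N)^(11N)) = 12^(12N)/11^(11N) = (12^12/11^11)^N = (8916100448256/285311670611)^N.
The square-root prefactors combine to sqrt(2π·12N) / (sqrt(2π N)·sqrt(2π·11N)) = sqrt(12 / (2π·11·N)) = sqrt(6/(11π·29n)).
Substituting N = 29n: C(348n, 29n) ~ (8916100448256/285311670611)^(29n) · sqrt(6/(11π·29n)).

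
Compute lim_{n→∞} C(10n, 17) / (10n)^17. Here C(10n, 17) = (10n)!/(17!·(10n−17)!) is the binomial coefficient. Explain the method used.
lim = 1/17! = 1/355687428096000

With N = 10n → ∞: C(N, 17) / N^17 = [N(N−1)…(N−16)] / (17! · N^17) = (1/17!) · 1 · (1 − 1/(10n)) · … · (1 − 16/(10n)). Each factor → 1 as N → ∞, so the limit is 1/17! = 1/355687428096000.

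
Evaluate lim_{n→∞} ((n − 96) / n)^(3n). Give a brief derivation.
lim = e^(−288)

Rewrite as (1 − 96/n)^(3n). By the standard limit (1 + x/n)^n → e^x, we have (1 − 96/n)^n → e^(−96), and raising to the 3rd power gives e^(−288).
More precisely, ln[(1 − 96/n)^(3n)] = 3n · ln(1 − 96/n) = 3n · (-96/n + O(1/n^2)) = -288 + O(1/n) → -288.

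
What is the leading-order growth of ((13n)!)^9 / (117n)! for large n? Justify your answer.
((13n)!)^9/(117n)! ~ ((2π·13n)^(8/2) / 3) · 9^(−9·13n)  →  0

Write N = 13n. Stirling: N! ~ sqrt(2π N)(N/e)^N and (9N)! ~ sqrt(2π·9N)·(9N/e)^(9N).
  (N!)^9/(9N)! ~ (2π N)^(9/2) (N/e)^(9N) / [sqrt(2π·9N) (9N/e)^(9N)]
     = (2π N)^(9/2) / sqrt(2π·9N) · (N/(9N))^(9N)
     = (2π N)^((9−1)/2) / 3 · 9^(−9N).
Since 9^9 > 1, the factor 9^(−9N) decays exponentially, so the ratio → 0. Substituting N = 13n gives the stated form.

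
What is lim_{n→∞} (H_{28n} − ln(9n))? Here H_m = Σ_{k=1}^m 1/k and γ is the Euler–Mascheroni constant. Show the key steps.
lim = ln(28/9) + γ

By Euler-Maclaurin, H_m = ln m + γ + O(1/m). So
  H_{28n} − ln(9n) = ln(28n) + γ − ln(9n) + O(1/n)
                       = ln(28/9) + γ + O(1/n).
Hence the limit is ln(28/9) + γ.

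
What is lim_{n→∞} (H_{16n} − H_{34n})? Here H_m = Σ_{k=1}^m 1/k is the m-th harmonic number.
lim = ln(16/34) = ln(8/17)

Euler-Maclaurin gives H_m = ln m + γ + 1/(2m) + O(1/m^2). The γ and O(1/m) terms cancel in the difference:
  H_{16n} − H_{34n} = ln(16n) − ln(34n) + O(1/n) = ln(16/34) + O(1/n).
Hence the limit is ln(16/34) = ln(8/17).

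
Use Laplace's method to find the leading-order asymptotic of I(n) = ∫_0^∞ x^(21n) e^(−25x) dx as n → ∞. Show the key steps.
I(n) ~ (sqrt(2π·21n) / 25) · (21n/(25e))^(21n)

Write the integrand as exp(21n ln x − 25x) and set f(x) = 21n ln x − 25x. Then f'(x) = 21n/x − 25 = 0 at x* = 21n/25, and f''(x*) = −21n/x*^2 = −25^2/(21n). Laplace's method (interior maximum) gives
  I(n) ~ e^(f(x*)) · sqrt(2π / |f''(x*)|)
        = exp(21n ln(21n/25) − 21n) · sqrt(2π · 21n / 25^2)
        = (21n/25)^(21n) e^(−21n) · sqrt(2π·21n) / 25
        = (sqrt(2π·21n) / 25) · (21n/(25e))^(21n).
This matches Γ(21n+1)/25^(21n+1) with Stirling applied to Γ.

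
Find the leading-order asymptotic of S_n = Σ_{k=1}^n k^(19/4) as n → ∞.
S_n ~ (4/23) · n^(23/4)

Integral comparison: Σ_{k=1}^n k^(19/4) = ∫_0^n x^(19/4) dx + O(n^(19/4)). The integral is n^(1 + 19/4) / (1 + 19/4) = n^((19+4)/4) / ((19+4)/4) = (4/23) · n^(23/4).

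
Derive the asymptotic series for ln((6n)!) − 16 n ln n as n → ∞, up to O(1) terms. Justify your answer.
ln((6n)!) − 16 n ln n = −10 n ln n + 6(ln 6 − 1) n + (1/2) ln(2π·6n) + O(1/n)

Stirling: ln((6n)!) = 6n ln(6n) − 6n + (1/2) ln(2π·6n) + O(1/n).
Expand 6n ln(6n) = 6n (ln n + ln 6) = 6n ln n + 6n ln 6.
Subtract 16n ln n: leading term is (6 − 16) n ln n = −10 n ln n. The next term is 6n ln 6 − 6n = 6(ln 6 − 1) n. Then the (1/2) ln(2π·6n) correction.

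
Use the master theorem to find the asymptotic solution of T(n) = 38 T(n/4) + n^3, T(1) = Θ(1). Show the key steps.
T(n) = Θ(n^3)

log_4 38 ≈ 2.624. f(n) = n^3 dominates n^(log_4 38) since 3 > 2.624, and the regularity condition a·f(n/b) = 38·(n/4)^3 = (38/64)·n^3 ≤ c·f(n) holds with c = 38/64 ≈ 0.594 < 1. So this is Case 3: T(n) = Θ(f(n)) = Θ(n^3).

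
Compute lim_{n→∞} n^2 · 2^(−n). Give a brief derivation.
lim = 0

Exponentials with base > 1 dominate every fixed polynomial: for any fixed c, n^c / 2^n → 0 as n → ∞ (e.g. by the ratio test, or by writing 2^n = e^(n ln 2) and noting e^(n ln 2) / n^c → ∞). Hence n^2 · 2^(−n) = n^2 / 2^n → 0.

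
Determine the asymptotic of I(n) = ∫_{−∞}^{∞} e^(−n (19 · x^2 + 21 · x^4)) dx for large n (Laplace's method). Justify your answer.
I(n) ~ sqrt(π/(19n))

φ(x) = 19 · x^2 + 21 · x^4 has its unique global minimum at x* = 0 (since φ'(x) = 38x + 84x^3 = 0 only at x = 0 for real x with both coefficients positive, and φ → ∞ as |x| → ∞). At x* = 0, φ(0) = 0 and φ''(0) = 38. Laplace's method then gives
  I(n) ~ sqrt(2π / (n · φ''(0))) · e^(−n φ(0)) = sqrt(2π / (38n)) = sqrt(π/(19n)).
The 21 · x^4 term contributes only at subleading order (an O(1/n) relative correction).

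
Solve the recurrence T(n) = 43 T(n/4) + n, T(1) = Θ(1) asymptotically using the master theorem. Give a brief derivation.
T(n) = Θ(n^(log_4 43))

Master theorem: compare f(n) = n to n^(log_4 43) where log_4 43 ≈ 2.713. Since 1 < log_4 43, we have f(n) = O(n^(log_4 43 − ε)) for some ε > 0 — Case 1. Hence T(n) = Θ(n^(log_4 43)).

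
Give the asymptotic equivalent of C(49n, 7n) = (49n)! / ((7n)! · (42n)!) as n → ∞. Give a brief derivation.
C(49n, 7n) ~ (823543/46656)^(7n) · sqrt(7/(12π·7n))

Write N = 7n. Apply Stirling to each factorial:
  (7N)! ~ sqrt(2π·7N) · (7N/e)^(7N),
  N! ~ sqrt(2π N) · (N/e)^N,
  (6N)! ~ sqrt(2π·6N) · (6N/e)^(6N).
The exponential factors combine to (7N)^(7N) / (N^N · (6N)^(6N)) = 7^(7N)/6^(6N) = (7^7/6^6)^N = (823543/46656)^N.
The square-root prefactors combine to sqrt(2π·7N) / (sqrt(2π N)·sqrt(2π·6N)) = sqrt(7 / (2π·6·N)) = sqrt(7/(12π·7n)).
Substituting N = 7n: C(49n, 7n) ~ (823543/46656)^(7n) · sqrt(7/(12π·7n)).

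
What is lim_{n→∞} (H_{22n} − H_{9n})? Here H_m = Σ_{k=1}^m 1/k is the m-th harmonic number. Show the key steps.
lim = ln(22/9)

Euler-Maclaurin gives H_m = ln m + γ + 1/(2m) + O(1/m^2). The γ and O(1/m) terms cancel in the difference:
  H_{22n} − H_{9n} = ln(22n) − ln(9n) + O(1/n) = ln(22/9) + O(1/n).
Hence the limit is ln(22/9).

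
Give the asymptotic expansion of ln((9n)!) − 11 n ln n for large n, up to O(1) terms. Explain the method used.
ln((9n)!) − 11 n ln n = −2 n ln n + 9(ln 9 − 1) n + (1/2) ln(2π·9n) + O(1/n)

Stirling: ln((9n)!) = 9n ln(9n) − 9n + (1/2) ln(2π·9n) + O(1/n).
Expand 9n ln(9n) = 9n (ln n + ln 9) = 9n ln n + 9n ln 9.
Subtract 11n ln n: leading term is (9 − 11) n ln n = −2 n ln n. The next term is 9n ln 9 − 9n = 9(ln 9 − 1) n. Then the (1/2) ln(2π·9n) correction.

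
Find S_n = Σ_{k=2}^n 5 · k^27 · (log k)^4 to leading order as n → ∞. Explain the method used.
S_n ~ 5 · n^28 · (log n)^4 / 28

By integral comparison, S_n = ∫_1^n 5 · x^27 · (log x)^4 dx + O(n^27 · (log n)^4). For the integral, the leading term of ∫_1^n x^27 (log x)^4 dx is n^28/28 · (log n)^4 (by repeated integration by parts; each step lowers the log-exponent and produces a relatively O(1/log n) correction). Hence S_n ~ 5 · n^28 · (log n)^4 / 28.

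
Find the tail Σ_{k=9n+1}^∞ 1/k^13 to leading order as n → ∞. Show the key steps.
Σ_{k>9n} 1/k^13 ~ 1/(12 · (9n)^12)

Compare to the integral: ∫_{9n}^∞ x^(−13) dx = [−x^(−12)/12]_{9n}^∞ = 1/((13−1)·(9n)^12). Euler-Maclaurin then gives
  Σ_{k>9n} 1/k^13 = ∫_{9n}^∞ dx/x^13 − 1/(2·(9n)^13) + O(1/(9n)^14).
(Equivalently this is ζ(13) − Σ_{k≤9n} 1/k^13.)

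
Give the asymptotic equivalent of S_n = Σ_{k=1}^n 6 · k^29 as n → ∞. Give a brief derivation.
S_n ~ n^30 / 5

By integral comparison (Euler-Maclaurin), Σ_{k=1}^n 6 · k^29 = 6 · ∫_0^n x^29 dx + O(n^29) = 6 · n^30/30 = n^30 / 5 + O(n^29). (Equivalently, Faulhaber's formula gives the same leading term.)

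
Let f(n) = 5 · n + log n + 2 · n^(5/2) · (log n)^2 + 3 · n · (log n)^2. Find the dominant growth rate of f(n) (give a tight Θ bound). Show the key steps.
f(n) ∈ Θ(n^(5/2) · (log n)^2)

Compare the terms by growth order. For large n, n^a · (log n)^b dominates n^a' · (log n)^b' iff a > a', or (a = a' and b > b'). Ranking the 4 terms shows the dominant one is 2 · n^(5/2) · (log n)^2. Hence f(n) ∈ Θ(n^(5/2) · (log n)^2).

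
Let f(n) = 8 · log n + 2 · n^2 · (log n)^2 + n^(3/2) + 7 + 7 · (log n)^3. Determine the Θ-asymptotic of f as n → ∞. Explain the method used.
f(n) ∈ Θ(n^2 · (log n)^2)

Compare the terms by growth order. For large n, n^a · (log n)^b dominates n^a' · (log n)^b' iff a > a', or (a = a' and b > b'). Ranking the 5 terms shows the dominant one is 2 · n^2 · (log n)^2. Hence f(n) ∈ Θ(n^2 · (log n)^2).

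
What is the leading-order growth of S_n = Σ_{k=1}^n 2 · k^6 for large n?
S_n ~ 2 · n^7 / 7

By integral comparison (Euler-Maclaurin), Σ_{k=1}^n 2 · k^6 = 2 · ∫_0^n x^6 dx + O(n^6) = 2 · n^7/7 + O(n^6). (Equivalently, Faulhaber's formula gives the same leading term.)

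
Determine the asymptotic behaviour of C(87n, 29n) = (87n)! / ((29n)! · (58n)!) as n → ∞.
C(87n, 29n) ~ (27/4)^(29n) · sqrt(3/(4π·29n))

Write N = 29n. Apply Stirling to each factorial:
  (3N)! ~ sqrt(2π·3N) · (3N/e)^(3N),
  N! ~ sqrt(2π N) · (N/e)^N,
  (2N)! ~ sqrt(2π·2N) · (2N/e)^(2N).
The exponential factors combine to (3N)^(3N) / (N^N · (2N)^(2N)) = 3^(3N)/2^(2N) = (3^3/2^2)^N = (27/4)^N.
The square-root prefactors combine to sqrt(2π·3N) / (sqrt(2π N)·sqrt(2π·2N)) = sqrt(3 / (2π·2·N)) = sqrt(3/(4π·29n)).
Substituting N = 29n: C(87n, 29n) ~ (27/4)^(29n) · sqrt(3/(4π·29n)).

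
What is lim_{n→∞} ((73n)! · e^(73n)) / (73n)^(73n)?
lim = ∞

Stirling: (73n)! ~ sqrt(2π·73n) · (73n/e)^(73n). Hence
  (73n)! · e^(73n) / (73n)^(73n) ~ sqrt(2π·73n) = sqrt(2π·73) · sqrt(n) → ∞.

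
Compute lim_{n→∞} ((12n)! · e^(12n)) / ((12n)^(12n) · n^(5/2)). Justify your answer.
lim = 0

Stirling: (12n)! ~ sqrt(2π·12n) · (12n/e)^(12n). Hence
  (12n)! · e^(12n) / (12n)^(12n) ~ sqrt(2π·12n).
Dividing by n^(5/2): sqrt(2π·12n) / n^(5/2) = sqrt(2π·12) · n^((1−5)/2), so the expression behaves like sqrt(2π·12) · n^((1−5)/2) → 0.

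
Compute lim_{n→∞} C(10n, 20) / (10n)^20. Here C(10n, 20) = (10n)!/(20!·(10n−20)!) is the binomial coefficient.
lim = 1/20! = 1/2432902008176640000

With N = 10n → ∞: C(N, 20) / N^20 = [N(N−1)…(N−19)] / (20! · N^20) = (1/20!) · 1 · (1 − 1/(10n)) · … · (1 − 19/(10n)). Each factor → 1 as N → ∞, so the limit is 1/20! = 1/2432902008176640000.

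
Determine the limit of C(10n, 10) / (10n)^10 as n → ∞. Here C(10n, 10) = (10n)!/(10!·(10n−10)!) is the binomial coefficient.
lim = 1/10! = 1/3628800

With N = 10n → ∞: C(N, 10) / N^10 = [N(N−1)…(N−9)] / (10! · N^10) = (1/10!) · 1 · (1 − 1/(10n)) · … · (1 − 9/(10n)). Each factor → 1 as N → ∞, so the limit is 1/10! = 1/3628800.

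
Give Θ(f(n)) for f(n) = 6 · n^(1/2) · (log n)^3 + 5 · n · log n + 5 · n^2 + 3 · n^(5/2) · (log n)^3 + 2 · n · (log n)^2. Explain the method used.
f(n) ∈ Θ(n^(5/2) · (log n)^3)

Compare the terms by growth order. For large n, n^a · (log n)^b dominates n^a' · (log n)^b' iff a > a', or (a = a' and b > b'). Ranking the 5 terms shows the dominant one is 3 · n^(5/2) · (log n)^3. Hence f(n) ∈ Θ(n^(5/2) · (log n)^3).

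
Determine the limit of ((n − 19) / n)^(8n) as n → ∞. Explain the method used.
lim = e^(−152)

Rewrite as (1 − 19/n)^(8n). By the standard limit (1 + x/n)^n → e^x, we have (1 − 19/n)^n → e^(−19), and raising to the 8th power gives e^(−152).
More precisely, ln[(1 − 19/n)^(8n)] = 8n · ln(1 − 19/n) = 8n · (-19/n + O(1/n^2)) = -152 + O(1/n) → -152.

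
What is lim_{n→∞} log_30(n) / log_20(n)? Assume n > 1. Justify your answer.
lim = ln(20) / ln(30) = log_30(20)

Change of base: log_30(n) = ln n / ln 30 and log_20(n) = ln n / ln 20. The ratio is (ln n / ln 30) · (ln 20 / ln n) = ln 20 / ln 30, a constant independent of n. So the limit is ln 20 / ln 30 = log_30(20).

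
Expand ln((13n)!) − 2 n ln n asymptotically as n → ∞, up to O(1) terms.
ln((13n)!) − 2 n ln n = 11 n ln n + 13(ln 13 − 1) n + (1/2) ln(2π·13n) + O(1/n)

Stirling: ln((13n)!) = 13n ln(13n) − 13n + (1/2) ln(2π·13n) + O(1/n).
Expand 13n ln(13n) = 13n (ln n + ln 13) = 13n ln n + 13n ln 13.
Subtract 2n ln n: leading term is (13 − 2) n ln n = 11 n ln n. The next term is 13n ln 13 − 13n = 13(ln 13 − 1) n. Then the (1/2) ln(2π·13n) correction.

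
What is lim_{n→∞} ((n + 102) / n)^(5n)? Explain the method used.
lim = e^510

Rewrite as (1 + 102/n)^(5n). By the standard limit (1 + x/n)^n → e^x, we have (1 + 102/n)^n → e^102, and raising to the 5th power gives e^510.
More precisely, ln[(1 + 102/n)^(5n)] = 5n · ln(1 + 102/n) = 5n · (102/n + O(1/n^2)) = 510 + O(1/n) → 510.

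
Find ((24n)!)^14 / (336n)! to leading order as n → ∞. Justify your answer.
((24n)!)^14/(336n)! ~ ((2π·24n)^(13/2) / sqrt(14)) · 14^(−14·24n)  →  0

Write N = 24n. Stirling: N! ~ sqrt(2π N)(N/e)^N and (14N)! ~ sqrt(2π·14N)·(14N/e)^(14N).
  (N!)^14/(14N)! ~ (2π N)^(14/2) (N/e)^(14N) / [sqrt(2π·14N) (14N/e)^(14N)]
     = (2π N)^(14/2) / sqrt(2π·14N) · (N/(14N))^(14N)
     = (2π N)^((14−1)/2) / sqrt(14) · 14^(−14N).
Since 14^14 > 1, the factor 14^(−14N) decays exponentially, so the ratio → 0. Substituting N = 24n gives the stated form.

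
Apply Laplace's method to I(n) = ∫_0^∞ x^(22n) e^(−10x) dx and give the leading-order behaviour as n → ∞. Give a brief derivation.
I(n) ~ (sqrt(2π·22n) / 10) · (22n/(10e))^(22n)

Write the integrand as exp(22n ln x − 10x) and set f(x) = 22n ln x − 10x. Then f'(x) = 22n/x − 10 = 0 at x* = 22n/10, and f''(x*) = −22n/x*^2 = −10^2/(22n). Laplace's method (interior maximum) gives
  I(n) ~ e^(f(x*)) · sqrt(2π / |f''(x*)|)
        = exp(22n ln(22n/10) − 22n) · sqrt(2π · 22n / 10^2)
        = (22n/10)^(22n) e^(−22n) · sqrt(2π·22n) / 10
        = (sqrt(2π·22n) / 10) · (22n/(10e))^(22n).
This matches Γ(22n+1)/10^(22n+1) with Stirling applied to Γ.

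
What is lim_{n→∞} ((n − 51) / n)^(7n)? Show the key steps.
lim = e^(−357)

Rewrite as (1 − 51/n)^(7n). By the standard limit (1 + x/n)^n → e^x, we have (1 − 51/n)^n → e^(−51), and raising to the 7th power gives e^(−357).
More precisely, ln[(1 − 51/n)^(7n)] = 7n · ln(1 − 51/n) = 7n · (-51/n + O(1/n^2)) = -357 + O(1/n) → -357.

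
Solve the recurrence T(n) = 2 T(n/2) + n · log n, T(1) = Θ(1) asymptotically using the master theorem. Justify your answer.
T(n) = Θ(n · (log n)^2)

Here log_2 2 = 1 and f(n) = n · log n = Θ(n^(log_2 2) · (log n)^1). This is the extended Case 2 of the master theorem (f matches the critical exponent up to log factors), giving T(n) = Θ(n^(log_2 2) · (log n)^(1+1)) = Θ(n · (log n)^2).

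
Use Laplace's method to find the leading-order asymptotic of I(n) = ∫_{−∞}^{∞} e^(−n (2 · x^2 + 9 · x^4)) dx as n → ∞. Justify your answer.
I(n) ~ sqrt(π/(2n))

φ(x) = 2 · x^2 + 9 · x^4 has its unique global minimum at x* = 0 (since φ'(x) = 4x + 36x^3 = 0 only at x = 0 for real x with both coefficients positive, and φ → ∞ as |x| → ∞). At x* = 0, φ(0) = 0 and φ''(0) = 4. Laplace's method then gives
  I(n) ~ sqrt(2π / (n · φ''(0))) · e^(−n φ(0)) = sqrt(2π / (4n)) = sqrt(π/(2n)).
The 9 · x^4 term contributes only at subleading order (an O(1/n) relative correction).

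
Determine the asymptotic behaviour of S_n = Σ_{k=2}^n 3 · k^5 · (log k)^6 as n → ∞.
S_n ~ n^6 · (log n)^6 / 2

By integral comparison, S_n = ∫_1^n 3 · x^5 · (log x)^6 dx + O(n^5 · (log n)^6). For the integral, the leading term of ∫_1^n x^5 (log x)^6 dx is n^6/6 · (log n)^6 (by repeated integration by parts; each step lowers the log-exponent and produces a relatively O(1/log n) correction). Hence S_n ~ n^6 · (log n)^6 / 2.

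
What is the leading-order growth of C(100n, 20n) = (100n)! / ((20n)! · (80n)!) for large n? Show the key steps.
C(100n, 20n) ~ (3125/256)^(20n) · sqrt(5/(8π·20n))

Write N = 20n. Apply Stirling to each factorial:
  (5N)! ~ sqrt(2π·5N) · (5N/e)^(5N),
  N! ~ sqrt(2π N) · (N/e)^N,
  (4N)! ~ sqrt(2π·4N) · (4N/e)^(4N).
The exponential factors combine to (5N)^(5N) / (N^N · (4N)^(4N)) = 5^(5N)/4^(4N) = (5^5/4^4)^N = (3125/256)^N.
The square-root prefactors combine to sqrt(2π·5N) / (sqrt(2π N)·sqrt(2π·4N)) = sqrt(5 / (2π·4·N)) = sqrt(5/(8π·20n)).
Substituting N = 20n: C(100n, 20n) ~ (3125/256)^(20n) · sqrt(5/(8π·20n)).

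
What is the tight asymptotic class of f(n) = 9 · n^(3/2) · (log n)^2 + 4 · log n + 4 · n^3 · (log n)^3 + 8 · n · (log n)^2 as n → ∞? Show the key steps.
f(n) ∈ Θ(n^3 · (log n)^3)

Compare the terms by growth order. For large n, n^a · (log n)^b dominates n^a' · (log n)^b' iff a > a', or (a = a' and b > b'). Ranking the 4 terms shows the dominant one is 4 · n^3 · (log n)^3. Hence f(n) ∈ Θ(n^3 · (log n)^3).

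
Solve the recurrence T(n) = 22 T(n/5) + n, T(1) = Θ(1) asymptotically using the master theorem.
T(n) = Θ(n^(log_5 22))

Master theorem: compare f(n) = n to n^(log_5 22) where log_5 22 ≈ 1.921. Since 1 < log_5 22, we have f(n) = O(n^(log_5 22 − ε)) for some ε > 0 — Case 1. Hence T(n) = Θ(n^(log_5 22)).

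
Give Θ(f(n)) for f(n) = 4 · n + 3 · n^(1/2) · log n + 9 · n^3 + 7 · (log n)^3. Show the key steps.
f(n) ∈ Θ(n^3)

Compare the terms by growth order. For large n, n^a · (log n)^b dominates n^a' · (log n)^b' iff a > a', or (a = a' and b > b'). Ranking the 4 terms shows the dominant one is 9 · n^3. Hence f(n) ∈ Θ(n^3).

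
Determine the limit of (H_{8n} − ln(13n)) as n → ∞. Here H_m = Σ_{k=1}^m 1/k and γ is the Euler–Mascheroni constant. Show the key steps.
lim = ln(8/13) + γ

By Euler-Maclaurin, H_m = ln m + γ + O(1/m). So
  H_{8n} − ln(13n) = ln(8n) + γ − ln(13n) + O(1/n)
                       = ln(8/13) + γ + O(1/n).
Hence the limit is ln(8/13) + γ.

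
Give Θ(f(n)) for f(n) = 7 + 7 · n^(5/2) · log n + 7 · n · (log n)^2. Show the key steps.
f(n) ∈ Θ(n^(5/2) · log n)

Compare the terms by growth order. For large n, n^a · (log n)^b dominates n^a' · (log n)^b' iff a > a', or (a = a' and b > b'). Ranking the 3 terms shows the dominant one is 7 · n^(5/2) · log n. Hence f(n) ∈ Θ(n^(5/2) · log n).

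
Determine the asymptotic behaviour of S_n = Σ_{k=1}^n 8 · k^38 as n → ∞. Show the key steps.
S_n ~ 8 · n^39 / 39

By integral comparison (Euler-Maclaurin), Σ_{k=1}^n 8 · k^38 = 8 · ∫_0^n x^38 dx + O(n^38) = 8 · n^39/39 + O(n^38). (Equivalently, Faulhaber's formula gives the same leading term.)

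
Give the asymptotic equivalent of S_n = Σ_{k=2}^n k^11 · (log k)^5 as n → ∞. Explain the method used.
S_n ~ n^12 · (log n)^5 / 12

By integral comparison, S_n = ∫_1^n x^11 · (log x)^5 dx + O(n^11 · (log n)^5). For the integral, the leading term of ∫_1^n x^11 (log x)^5 dx is n^12/12 · (log n)^5 (by repeated integration by parts; each step lowers the log-exponent and produces a relatively O(1/log n) correction). Hence S_n ~ n^12 · (log n)^5 / 12.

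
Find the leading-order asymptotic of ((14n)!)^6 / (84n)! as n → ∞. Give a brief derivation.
((14n)!)^6/(84n)! ~ ((2π·14n)^(5/2) / sqrt(6)) · 6^(−6·14n)  →  0

Write N = 14n. Stirling: N! ~ sqrt(2π N)(N/e)^N and (6N)! ~ sqrt(2π·6N)·(6N/e)^(6N).
  (N!)^6/(6N)! ~ (2π N)^(6/2) (N/e)^(6N) / [sqrt(2π·6N) (6N/e)^(6N)]
     = (2π N)^(6/2) / sqrt(2π·6N) · (N/(6N))^(6N)
     = (2π N)^((6−1)/2) / sqrt(6) · 6^(−6N).
Since 6^6 > 1, the factor 6^(−6N) decays exponentially, so the ratio → 0. Substituting N = 14n gives the stated form.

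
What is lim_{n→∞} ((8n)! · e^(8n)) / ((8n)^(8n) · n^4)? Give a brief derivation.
lim = 0

Stirling: (8n)! ~ sqrt(2π·8n) · (8n/e)^(8n). Hence
  (8n)! · e^(8n) / (8n)^(8n) ~ sqrt(2π·8n).
Dividing by n^4: sqrt(2π·8n) / n^4 = sqrt(2π·8) · n^((1−8)/2), so the expression behaves like sqrt(2π·8) · n^((1−8)/2) → 0.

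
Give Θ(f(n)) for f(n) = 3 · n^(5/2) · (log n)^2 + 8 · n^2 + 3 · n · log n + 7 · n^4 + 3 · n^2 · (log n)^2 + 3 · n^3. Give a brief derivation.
f(n) ∈ Θ(n^4)

Compare the terms by growth order. For large n, n^a · (log n)^b dominates n^a' · (log n)^b' iff a > a', or (a = a' and b > b'). Ranking the 6 terms shows the dominant one is 7 · n^4. Hence f(n) ∈ Θ(n^4).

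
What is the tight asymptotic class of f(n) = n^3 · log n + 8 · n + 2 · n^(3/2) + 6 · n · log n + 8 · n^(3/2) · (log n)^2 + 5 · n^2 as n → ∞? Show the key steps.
f(n) ∈ Θ(n^3 · log n)

Compare the terms by growth order. For large n, n^a · (log n)^b dominates n^a' · (log n)^b' iff a > a', or (a = a' and b > b'). Ranking the 6 terms shows the dominant one is n^3 · log n. Hence f(n) ∈ Θ(n^3 · log n).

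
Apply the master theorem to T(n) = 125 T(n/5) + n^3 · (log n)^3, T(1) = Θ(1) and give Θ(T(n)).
T(n) = Θ(n^3 · (log n)^4)

Here log_5 125 = 3 and f(n) = n^3 · (log n)^3 = Θ(n^(log_5 125) · (log n)^3). This is the extended Case 2 of the master theorem (f matches the critical exponent up to log factors), giving T(n) = Θ(n^(log_5 125) · (log n)^(3+1)) = Θ(n^3 · (log n)^4).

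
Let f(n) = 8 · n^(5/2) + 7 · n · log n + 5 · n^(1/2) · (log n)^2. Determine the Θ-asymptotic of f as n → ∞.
f(n) ∈ Θ(n^(5/2))

Compare the terms by growth order. For large n, n^a · (log n)^b dominates n^a' · (log n)^b' iff a > a', or (a = a' and b > b'). Ranking the 3 terms shows the dominant one is 8 · n^(5/2). Hence f(n) ∈ Θ(n^(5/2)).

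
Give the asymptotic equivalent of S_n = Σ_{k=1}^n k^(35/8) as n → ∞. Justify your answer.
S_n ~ (8/43) · n^(43/8)

Integral comparison: Σ_{k=1}^n k^(35/8) = ∫_0^n x^(35/8) dx + O(n^(35/8)). The integral is n^(1 + 35/8) / (1 + 35/8) = n^((35+8)/8) / ((35+8)/8) = (8/43) · n^(43/8).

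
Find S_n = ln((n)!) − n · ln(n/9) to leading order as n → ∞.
S_n ~ n · (ln 9 − 1) + O(ln n)

Stirling: ln((n)!) = n ln(n) − n + O(ln n).
  S_n = n ln(n) − n − n ln(n/9) + O(ln n)
      = n ln(n) − n ln n + n ln 9 − n + O(ln n)
      = n ln 9 − n + O(ln n)
      = n (ln 9 − 1) + O(ln n).
Numerically ln(9) − 1 ≈ 1.1972.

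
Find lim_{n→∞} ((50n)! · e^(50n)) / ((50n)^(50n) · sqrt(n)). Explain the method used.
lim = sqrt(2π·50)

Stirling: (50n)! ~ sqrt(2π·50n) · (50n/e)^(50n). Hence
  (50n)! · e^(50n) / (50n)^(50n) ~ sqrt(2π·50n).
Dividing by sqrt(n): sqrt(2π·50n) / sqrt(n) = sqrt(2π·50) · n^((1−1)/2), so the limit is sqrt(2π·50).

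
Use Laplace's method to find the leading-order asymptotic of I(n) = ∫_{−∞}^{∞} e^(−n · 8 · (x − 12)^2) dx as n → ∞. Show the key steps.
I(n) = sqrt(π/(8n))

Here φ(x) = 8 · (x − 12)^2 has its unique minimum at x* = 12 with φ(x*) = 0 and φ''(x*) = 16. Laplace's method gives
  I(n) ~ e^(−n φ(x*)) · sqrt(2π / (n · φ''(x*))) = sqrt(2π / (16n)) = sqrt(π/(8n)).
This is exact: substituting u = (x − 12)·sqrt(8n) gives I(n) = (1/sqrt(8n)) ∫_{−∞}^{∞} e^(−u^2) du = sqrt(π/(8n)).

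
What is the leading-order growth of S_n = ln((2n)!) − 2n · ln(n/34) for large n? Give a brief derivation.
S_n ~ 2n · (ln 68 − 1) + O(ln n)

Stirling: ln((2n)!) = 2n ln(2n) − 2n + O(ln n).
  S_n = 2n ln(2n) − 2n − 2n ln(n/34) + O(ln n)
      = 2n ln(2n) − 2n ln n + 2n ln 34 − 2n + O(ln n)
      = 2n ln 2 + 2n ln 34 − 2n + O(ln n)
      = 2n (ln 68 − 1) + O(ln n).
Numerically ln(68) − 1 ≈ 3.2195.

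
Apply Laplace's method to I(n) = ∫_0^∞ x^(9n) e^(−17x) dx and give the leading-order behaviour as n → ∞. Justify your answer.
I(n) ~ (sqrt(2π·9n) / 17) · (9n/(17e))^(9n)

Write the integrand as exp(9n ln x − 17x) and set f(x) = 9n ln x − 17x. Then f'(x) = 9n/x − 17 = 0 at x* = 9n/17, and f''(x*) = −9n/x*^2 = −17^2/(9n). Laplace's method (interior maximum) gives
  I(n) ~ e^(f(x*)) · sqrt(2π / |f''(x*)|)
        = exp(9n ln(9n/17) − 9n) · sqrt(2π · 9n / 17^2)
        = (9n/17)^(9n) e^(−9n) · sqrt(2π·9n) / 17
        = (sqrt(2π·9n) / 17) · (9n/(17e))^(9n).
This matches Γ(9n+1)/17^(9n+1) with Stirling applied to Γ.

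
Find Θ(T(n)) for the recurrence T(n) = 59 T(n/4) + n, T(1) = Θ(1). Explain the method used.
T(n) = Θ(n^(log_4 59))

Master theorem: compare f(n) = n to n^(log_4 59) where log_4 59 ≈ 2.941. Since 1 < log_4 59, we have f(n) = O(n^(log_4 59 − ε)) for some ε > 0 — Case 1. Hence T(n) = Θ(n^(log_4 59)).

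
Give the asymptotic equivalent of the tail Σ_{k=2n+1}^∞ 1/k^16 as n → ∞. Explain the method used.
Σ_{k>2n} 1/k^16 ~ 1/(15 · (2n)^15)

Compare to the integral: ∫_{2n}^∞ x^(−16) dx = [−x^(−15)/15]_{2n}^∞ = 1/((16−1)·(2n)^15). Euler-Maclaurin then gives
  Σ_{k>2n} 1/k^16 = ∫_{2n}^∞ dx/x^16 − 1/(2·(2n)^16) + O(1/(2n)^17).
(Equivalently this is ζ(16) − Σ_{k≤2n} 1/k^16.)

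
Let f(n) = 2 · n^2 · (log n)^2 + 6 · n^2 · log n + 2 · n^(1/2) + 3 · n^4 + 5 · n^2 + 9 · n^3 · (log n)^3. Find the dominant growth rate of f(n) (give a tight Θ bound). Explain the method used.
f(n) ∈ Θ(n^4)

Compare the terms by growth order. For large n, n^a · (log n)^b dominates n^a' · (log n)^b' iff a > a', or (a = a' and b > b'). Ranking the 6 terms shows the dominant one is 3 · n^4. Hence f(n) ∈ Θ(n^4).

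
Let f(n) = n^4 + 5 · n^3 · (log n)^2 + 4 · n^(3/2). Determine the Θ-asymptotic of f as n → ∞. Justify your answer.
f(n) ∈ Θ(n^4)

Compare the terms by growth order. For large n, n^a · (log n)^b dominates n^a' · (log n)^b' iff a > a', or (a = a' and b > b'). Ranking the 3 terms shows the dominant one is n^4. Hence f(n) ∈ Θ(n^4).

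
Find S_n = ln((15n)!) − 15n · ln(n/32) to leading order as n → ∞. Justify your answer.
S_n ~ 15n · (ln 480 − 1) + O(ln n)

Stirling: ln((15n)!) = 15n ln(15n) − 15n + O(ln n).
  S_n = 15n ln(15n) − 15n − 15n ln(n/32) + O(ln n)
      = 15n ln(15n) − 15n ln n + 15n ln 32 − 15n + O(ln n)
      = 15n ln 15 + 15n ln 32 − 15n + O(ln n)
      = 15n (ln 480 − 1) + O(ln n).
Numerically ln(480) − 1 ≈ 5.1738.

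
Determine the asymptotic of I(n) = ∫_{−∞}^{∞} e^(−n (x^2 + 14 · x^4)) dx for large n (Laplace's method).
I(n) ~ sqrt(π/n)

φ(x) = x^2 + 14 · x^4 has its unique global minimum at x* = 0 (since φ'(x) = 2x + 56x^3 = 0 only at x = 0 for real x with both coefficients positive, and φ → ∞ as |x| → ∞). At x* = 0, φ(0) = 0 and φ''(0) = 2. Laplace's method then gives
  I(n) ~ sqrt(2π / (n · φ''(0))) · e^(−n φ(0)) = sqrt(2π / (2n)) = sqrt(π/n).
The 14 · x^4 term contributes only at subleading order (an O(1/n) relative correction).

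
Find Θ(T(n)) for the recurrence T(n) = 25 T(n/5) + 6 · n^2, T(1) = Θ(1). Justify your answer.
T(n) = Θ(n^2 log n)

log_5 25 = 2, and f(n) = 6 · n^2 = Θ(n^(log_5 25)). This is Case 2 of the master theorem: T(n) = Θ(f(n) · log n) = Θ(n^2 log n).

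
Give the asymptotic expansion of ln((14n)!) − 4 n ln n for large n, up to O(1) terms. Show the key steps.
ln((14n)!) − 4 n ln n = 10 n ln n + 14(ln 14 − 1) n + (1/2) ln(2π·14n) + O(1/n)

Stirling: ln((14n)!) = 14n ln(14n) − 14n + (1/2) ln(2π·14n) + O(1/n).
Expand 14n ln(14n) = 14n (ln n + ln 14) = 14n ln n + 14n ln 14.
Subtract 4n ln n: leading term is (14 − 4) n ln n = 10 n ln n. The next term is 14n ln 14 − 14n = 14(ln 14 − 1) n. Then the (1/2) ln(2π·14n) correction.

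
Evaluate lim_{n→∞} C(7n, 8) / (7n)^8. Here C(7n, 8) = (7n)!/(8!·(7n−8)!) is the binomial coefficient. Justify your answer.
lim = 1/8! = 1/40320

With N = 7n → ∞: C(N, 8) / N^8 = [N(N−1)…(N−7)] / (8! · N^8) = (1/8!) · 1 · (1 − 1/(7n)) · … · (1 − 7/(7n)). Each factor → 1 as N → ∞, so the limit is 1/8! = 1/40320.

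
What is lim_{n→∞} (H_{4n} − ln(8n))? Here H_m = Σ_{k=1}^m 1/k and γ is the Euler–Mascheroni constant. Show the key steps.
lim = −ln 2 + γ

By Euler-Maclaurin, H_m = ln m + γ + O(1/m). So
  H_{4n} − ln(8n) = ln(4n) + γ − ln(8n) + O(1/n)
                       = ln(4/8) + γ + O(1/n).
Hence the limit is ln(4/8) + γ (= −ln 2).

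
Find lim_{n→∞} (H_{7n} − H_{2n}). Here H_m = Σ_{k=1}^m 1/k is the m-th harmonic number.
lim = ln(7/2)

Euler-Maclaurin gives H_m = ln m + γ + 1/(2m) + O(1/m^2). The γ and O(1/m) terms cancel in the difference:
  H_{7n} − H_{2n} = ln(7n) − ln(2n) + O(1/n) = ln(7/2) + O(1/n).
Hence the limit is ln(7/2).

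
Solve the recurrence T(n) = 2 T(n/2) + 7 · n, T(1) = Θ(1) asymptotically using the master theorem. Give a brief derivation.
T(n) = Θ(n log n)

log_2 2 = 1, and f(n) = 7 · n = Θ(n^(log_2 2)). This is Case 2 of the master theorem: T(n) = Θ(f(n) · log n) = Θ(n log n).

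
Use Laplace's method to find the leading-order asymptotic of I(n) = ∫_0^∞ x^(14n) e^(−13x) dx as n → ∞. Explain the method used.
I(n) ~ (sqrt(2π·14n) / 13) · (14n/(13e))^(14n)

Write the integrand as exp(14n ln x − 13x) and set f(x) = 14n ln x − 13x. Then f'(x) = 14n/x − 13 = 0 at x* = 14n/13, and f''(x*) = −14n/x*^2 = −13^2/(14n). Laplace's method (interior maximum) gives
  I(n) ~ e^(f(x*)) · sqrt(2π / |f''(x*)|)
        = exp(14n ln(14n/13) − 14n) · sqrt(2π · 14n / 13^2)
        = (14n/13)^(14n) e^(−14n) · sqrt(2π·14n) / 13
        = (sqrt(2π·14n) / 13) · (14n/(13e))^(14n).
This matches Γ(14n+1)/13^(14n+1) with Stirling applied to Γ.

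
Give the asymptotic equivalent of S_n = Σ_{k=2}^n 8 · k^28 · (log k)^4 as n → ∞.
S_n ~ 8 · n^29 · (log n)^4 / 29

By integral comparison, S_n = ∫_1^n 8 · x^28 · (log x)^4 dx + O(n^28 · (log n)^4). For the integral, the leading term of ∫_1^n x^28 (log x)^4 dx is n^29/29 · (log n)^4 (by repeated integration by parts; each step lowers the log-exponent and produces a relatively O(1/log n) correction). Hence S_n ~ 8 · n^29 · (log n)^4 / 29.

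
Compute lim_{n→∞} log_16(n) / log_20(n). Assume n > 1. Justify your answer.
lim = ln(20) / ln(16) = log_16(20)

Change of base: log_16(n) = ln n / ln 16 and log_20(n) = ln n / ln 20. The ratio is (ln n / ln 16) · (ln 20 / ln n) = ln 20 / ln 16, a constant independent of n. So the limit is ln 20 / ln 16 = log_16(20).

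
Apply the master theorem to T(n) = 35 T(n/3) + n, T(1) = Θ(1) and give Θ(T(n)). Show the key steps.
T(n) = Θ(n^(log_3 35))

Master theorem: compare f(n) = n to n^(log_3 35) where log_3 35 ≈ 3.236. Since 1 < log_3 35, we have f(n) = O(n^(log_3 35 − ε)) for some ε > 0 — Case 1. Hence T(n) = Θ(n^(log_3 35)).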